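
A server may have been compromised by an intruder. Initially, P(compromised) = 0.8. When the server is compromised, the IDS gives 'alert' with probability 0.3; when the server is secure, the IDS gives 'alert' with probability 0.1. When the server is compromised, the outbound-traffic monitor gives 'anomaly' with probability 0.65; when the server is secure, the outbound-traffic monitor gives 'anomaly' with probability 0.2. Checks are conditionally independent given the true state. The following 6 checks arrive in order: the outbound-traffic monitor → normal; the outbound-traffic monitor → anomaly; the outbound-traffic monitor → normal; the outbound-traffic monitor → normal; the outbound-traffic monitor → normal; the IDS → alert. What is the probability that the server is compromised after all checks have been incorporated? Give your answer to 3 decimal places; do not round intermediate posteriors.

0.588

After the outbound-traffic monitor='normal': P(compromised) = 0.35·0.8000 / (0.35·0.8000 + 0.8·0.2000) ≈ 0.6364
After the outbound-traffic monitor='anomaly': P(compromised) = 0.65·0.6364 / (0.65·0.6364 + 0.2·0.3636) ≈ 0.8505
After the outbound-traffic monitor='normal': P(compromised) = 0.35·0.8505 / (0.35·0.8505 + 0.8·0.1495) ≈ 0.7133
After the outbound-traffic monitor='normal': P(compromised) = 0.35·0.7133 / (0.35·0.7133 + 0.8·0.2867) ≈ 0.5212
After the outbound-traffic monitor='normal': P(compromised) = 0.35·0.5212 / (0.35·0.5212 + 0.8·0.4788) ≈ 0.3226
After the IDS='alert': P(compromised) = 0.3·0.3226 / (0.3·0.3226 + 0.1·0.6774) ≈ 0.5883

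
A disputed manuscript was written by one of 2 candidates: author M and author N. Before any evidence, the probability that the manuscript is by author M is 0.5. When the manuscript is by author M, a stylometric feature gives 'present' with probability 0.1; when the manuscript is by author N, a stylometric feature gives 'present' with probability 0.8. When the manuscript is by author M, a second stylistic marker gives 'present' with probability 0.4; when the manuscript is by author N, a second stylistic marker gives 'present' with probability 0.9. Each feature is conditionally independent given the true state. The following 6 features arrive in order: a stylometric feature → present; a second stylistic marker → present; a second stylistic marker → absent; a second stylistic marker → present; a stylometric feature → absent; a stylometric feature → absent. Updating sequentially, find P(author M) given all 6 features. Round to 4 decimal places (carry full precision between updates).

0.7500

After a stylometric feature='present': P(author M) = 0.1·0.5000 / (0.1·0.5000 + 0.8·0.5000) ≈ 0.1111
After a second stylistic marker='present': P(author M) = 0.4·0.1111 / (0.4·0.1111 + 0.9·0.8889) ≈ 0.0526
After a second stylistic marker='absent': P(author M) = 0.6·0.0526 / (0.6·0.0526 + 0.1·0.9474) ≈ 0.2500
After a second stylistic marker='present': P(author M) = 0.4·0.2500 / (0.4·0.2500 + 0.9·0.7500) ≈ 0.1290
After a stylometric feature='absent': P(author M) = 0.9·0.1290 / (0.9·0.1290 + 0.2·0.8710) ≈ 0.4000
After a stylometric feature='absent': P(author M) = 0.9·0.4000 / (0.9·0.4000 + 0.2·0.6000) ≈ 0.7500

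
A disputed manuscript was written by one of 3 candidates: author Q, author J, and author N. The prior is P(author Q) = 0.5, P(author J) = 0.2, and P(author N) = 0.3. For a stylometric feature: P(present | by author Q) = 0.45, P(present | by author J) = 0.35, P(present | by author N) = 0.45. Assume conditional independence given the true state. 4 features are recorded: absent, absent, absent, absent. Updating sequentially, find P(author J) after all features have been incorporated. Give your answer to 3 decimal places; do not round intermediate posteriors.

After 'absent': normaliser = 0.55·0.5000 + 0.65·0.2000 + 0.55·0.3000; P(author Q) ≈ 0.4825, P(author J) ≈ 0.2281, P(author N) ≈ 0.2895
After 'absent': normaliser = 0.55·0.4825 + 0.65·0.2281 + 0.55·0.2895; P(author Q) ≈ 0.4632, P(author J) ≈ 0.2588, P(author N) ≈ 0.2779
After 'absent': normaliser = 0.55·0.4632 + 0.65·0.2588 + 0.55·0.2779; P(author Q) ≈ 0.4424, P(author J) ≈ 0.2921, P(author N) ≈ 0.2655
After 'absent': normaliser = 0.55·0.4424 + 0.65·0.2921 + 0.55·0.2655; P(author Q) ≈ 0.4201, P(author J) ≈ 0.3278, P(author N) ≈ 0.2521

0.328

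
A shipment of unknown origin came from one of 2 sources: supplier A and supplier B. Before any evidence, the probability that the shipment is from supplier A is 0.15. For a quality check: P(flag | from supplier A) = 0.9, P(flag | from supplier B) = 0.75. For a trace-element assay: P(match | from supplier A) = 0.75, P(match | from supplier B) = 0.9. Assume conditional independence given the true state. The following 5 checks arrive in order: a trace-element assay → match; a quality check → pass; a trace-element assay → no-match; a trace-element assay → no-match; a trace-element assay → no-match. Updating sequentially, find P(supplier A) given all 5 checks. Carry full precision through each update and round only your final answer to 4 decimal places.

0.4789

After a trace-element assay='match': P(supplier A) = 0.75·0.1500 / (0.75·0.1500 + 0.9·0.8500) ≈ 0.1282
After a quality check='pass': P(supplier A) = 0.1·0.1282 / (0.1·0.1282 + 0.25·0.8718) ≈ 0.0556
After a trace-element assay='no-match': P(supplier A) = 0.25·0.0556 / (0.25·0.0556 + 0.1·0.9444) ≈ 0.1282
After a trace-element assay='no-match': P(supplier A) = 0.25·0.1282 / (0.25·0.1282 + 0.1·0.8718) ≈ 0.2688
After a trace-element assay='no-match': P(supplier A) = 0.25·0.2688 / (0.25·0.2688 + 0.1·0.7312) ≈ 0.4789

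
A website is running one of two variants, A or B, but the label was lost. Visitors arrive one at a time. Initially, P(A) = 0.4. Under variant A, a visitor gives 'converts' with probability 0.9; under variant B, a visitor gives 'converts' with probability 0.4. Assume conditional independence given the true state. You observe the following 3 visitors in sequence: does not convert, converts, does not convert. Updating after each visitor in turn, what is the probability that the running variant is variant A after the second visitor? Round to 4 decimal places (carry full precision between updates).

0.2000

After 'does not convert': P(A) = 0.1·0.4000 / (0.1·0.4000 + 0.6·0.6000) ≈ 0.1000
After 'converts': P(A) = 0.9·0.1000 / (0.9·0.1000 + 0.4·0.9000) ≈ 0.2000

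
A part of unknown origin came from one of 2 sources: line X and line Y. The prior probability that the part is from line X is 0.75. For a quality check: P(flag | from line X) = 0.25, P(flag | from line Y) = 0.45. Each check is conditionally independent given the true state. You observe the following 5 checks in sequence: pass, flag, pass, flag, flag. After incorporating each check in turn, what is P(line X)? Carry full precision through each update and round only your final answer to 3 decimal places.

After 'pass': P(line X) = 0.75·0.7500 / (0.75·0.7500 + 0.55·0.2500) ≈ 0.8036
After 'flag': P(line X) = 0.25·0.8036 / (0.25·0.8036 + 0.45·0.1964) ≈ 0.6944
After 'pass': P(line X) = 0.75·0.6944 / (0.75·0.6944 + 0.55·0.3056) ≈ 0.7560
After 'flag': P(line X) = 0.25·0.7560 / (0.25·0.7560 + 0.45·0.2440) ≈ 0.6326
After 'flag': P(line X) = 0.25·0.6326 / (0.25·0.6326 + 0.45·0.3674) ≈ 0.4889

0.489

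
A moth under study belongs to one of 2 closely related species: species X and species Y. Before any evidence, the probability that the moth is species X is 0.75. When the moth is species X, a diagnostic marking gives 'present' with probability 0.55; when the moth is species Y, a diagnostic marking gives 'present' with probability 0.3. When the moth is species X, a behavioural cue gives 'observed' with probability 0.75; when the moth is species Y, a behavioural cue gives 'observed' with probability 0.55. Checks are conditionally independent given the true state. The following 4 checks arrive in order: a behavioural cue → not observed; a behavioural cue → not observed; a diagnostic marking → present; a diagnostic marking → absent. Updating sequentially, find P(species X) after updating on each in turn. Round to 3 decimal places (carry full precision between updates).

Apply Bayes' rule sequentially, carrying P(species X) forward.
After a behavioural cue='not observed': P(species X) = 0.25·0.7500 / (0.25·0.7500 + 0.45·0.2500) ≈ 0.6250
After a behavioural cue='not observed': P(species X) = 0.25·0.6250 / (0.25·0.6250 + 0.45·0.3750) ≈ 0.4808
After a diagnostic marking='present': P(species X) = 0.55·0.4808 / (0.55·0.4808 + 0.3·0.5192) ≈ 0.6293
After a diagnostic marking='absent': P(species X) = 0.45·0.6293 / (0.45·0.6293 + 0.7·0.3707) ≈ 0.5218

0.522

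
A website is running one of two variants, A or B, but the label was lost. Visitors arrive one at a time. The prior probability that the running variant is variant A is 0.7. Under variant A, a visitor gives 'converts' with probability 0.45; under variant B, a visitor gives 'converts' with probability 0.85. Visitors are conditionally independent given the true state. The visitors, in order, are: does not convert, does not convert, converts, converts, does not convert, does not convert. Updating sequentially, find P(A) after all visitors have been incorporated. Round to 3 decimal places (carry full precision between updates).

After 'does not convert': P(A) = 0.55·0.7000 / (0.55·0.7000 + 0.15·0.3000) ≈ 0.8953
After 'does not convert': P(A) = 0.55·0.8953 / (0.55·0.8953 + 0.15·0.1047) ≈ 0.9691
After 'converts': P(A) = 0.45·0.9691 / (0.45·0.9691 + 0.85·0.0309) ≈ 0.9432
After 'converts': P(A) = 0.45·0.9432 / (0.45·0.9432 + 0.85·0.0568) ≈ 0.8979
After 'does not convert': P(A) = 0.55·0.8979 / (0.55·0.8979 + 0.15·0.1021) ≈ 0.9699
After 'does not convert': P(A) = 0.55·0.9699 / (0.55·0.9699 + 0.15·0.0301) ≈ 0.9916

0.992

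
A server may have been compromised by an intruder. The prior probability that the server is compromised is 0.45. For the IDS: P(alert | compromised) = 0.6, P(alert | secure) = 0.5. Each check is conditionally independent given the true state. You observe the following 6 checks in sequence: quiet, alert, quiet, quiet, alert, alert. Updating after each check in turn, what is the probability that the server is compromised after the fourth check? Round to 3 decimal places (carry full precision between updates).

Apply Bayes' rule sequentially, carrying P(compromised) forward.
After 'quiet': P(compromised) = 0.4·0.4500 / (0.4·0.4500 + 0.5·0.5500) ≈ 0.3956
After 'alert': P(compromised) = 0.6·0.3956 / (0.6·0.3956 + 0.5·0.6044) ≈ 0.4399
After 'quiet': P(compromised) = 0.4·0.4399 / (0.4·0.4399 + 0.5·0.5601) ≈ 0.3859
After 'quiet': P(compromised) = 0.4·0.3859 / (0.4·0.3859 + 0.5·0.6141) ≈ 0.3345

0.335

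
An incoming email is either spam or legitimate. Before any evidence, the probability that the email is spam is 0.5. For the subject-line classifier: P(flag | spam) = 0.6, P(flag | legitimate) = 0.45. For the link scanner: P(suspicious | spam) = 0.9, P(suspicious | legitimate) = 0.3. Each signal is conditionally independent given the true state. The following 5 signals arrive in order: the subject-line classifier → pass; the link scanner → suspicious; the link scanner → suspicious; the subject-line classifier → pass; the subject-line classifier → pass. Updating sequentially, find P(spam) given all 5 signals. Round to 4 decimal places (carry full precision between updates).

0.7759

After the subject-line classifier='pass': P(spam) = 0.4·0.5000 / (0.4·0.5000 + 0.55·0.5000) ≈ 0.4211
After the link scanner='suspicious': P(spam) = 0.9·0.4211 / (0.9·0.4211 + 0.3·0.5789) ≈ 0.6857
After the link scanner='suspicious': P(spam) = 0.9·0.6857 / (0.9·0.6857 + 0.3·0.3143) ≈ 0.8675
After the subject-line classifier='pass': P(spam) = 0.4·0.8675 / (0.4·0.8675 + 0.55·0.1325) ≈ 0.8264
After the subject-line classifier='pass': P(spam) = 0.4·0.8264 / (0.4·0.8264 + 0.55·0.1736) ≈ 0.7759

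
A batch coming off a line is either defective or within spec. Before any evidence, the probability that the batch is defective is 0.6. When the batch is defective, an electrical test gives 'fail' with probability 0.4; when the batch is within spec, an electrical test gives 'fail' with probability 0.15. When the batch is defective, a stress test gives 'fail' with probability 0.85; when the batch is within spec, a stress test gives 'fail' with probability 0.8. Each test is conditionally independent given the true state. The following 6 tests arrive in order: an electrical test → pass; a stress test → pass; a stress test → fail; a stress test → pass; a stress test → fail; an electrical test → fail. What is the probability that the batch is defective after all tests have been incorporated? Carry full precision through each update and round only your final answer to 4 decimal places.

Each posterior becomes the prior for the next update.
After an electrical test='pass': P(defective) = 0.6·0.6000 / (0.6·0.6000 + 0.85·0.4000) ≈ 0.5143
After a stress test='pass': P(defective) = 0.15·0.5143 / (0.15·0.5143 + 0.2·0.4857) ≈ 0.4426
After a stress test='fail': P(defective) = 0.85·0.4426 / (0.85·0.4426 + 0.8·0.5574) ≈ 0.4576
After a stress test='pass': P(defective) = 0.15·0.4576 / (0.15·0.4576 + 0.2·0.5424) ≈ 0.3876
After a stress test='fail': P(defective) = 0.85·0.3876 / (0.85·0.3876 + 0.8·0.6124) ≈ 0.4020
After an electrical test='fail': P(defective) = 0.4·0.4020 / (0.4·0.4020 + 0.15·0.5980) ≈ 0.6420

0.6420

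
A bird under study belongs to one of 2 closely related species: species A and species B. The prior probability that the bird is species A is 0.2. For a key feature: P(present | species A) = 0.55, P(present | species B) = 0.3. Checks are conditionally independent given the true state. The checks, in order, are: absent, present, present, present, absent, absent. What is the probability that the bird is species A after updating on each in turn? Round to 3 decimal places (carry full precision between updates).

After 'absent': P(species A) = 0.45·0.2000 / (0.45·0.2000 + 0.7·0.8000) ≈ 0.1385
After 'present': P(species A) = 0.55·0.1385 / (0.55·0.1385 + 0.3·0.8615) ≈ 0.2276
After 'present': P(species A) = 0.55·0.2276 / (0.55·0.2276 + 0.3·0.7724) ≈ 0.3507
After 'present': P(species A) = 0.55·0.3507 / (0.55·0.3507 + 0.3·0.6493) ≈ 0.4976
After 'absent': P(species A) = 0.45·0.4976 / (0.45·0.4976 + 0.7·0.5024) ≈ 0.3890
After 'absent': P(species A) = 0.45·0.3890 / (0.45·0.3890 + 0.7·0.6110) ≈ 0.2904

0.290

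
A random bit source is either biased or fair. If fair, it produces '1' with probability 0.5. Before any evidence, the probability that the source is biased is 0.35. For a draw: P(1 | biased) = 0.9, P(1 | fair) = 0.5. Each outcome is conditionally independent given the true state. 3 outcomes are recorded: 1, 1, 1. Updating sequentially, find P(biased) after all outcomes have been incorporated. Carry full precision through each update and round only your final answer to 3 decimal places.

After '1': P(biased) = 0.9·0.3500 / (0.9·0.3500 + 0.5·0.6500) ≈ 0.4922
After '1': P(biased) = 0.9·0.4922 / (0.9·0.4922 + 0.5·0.5078) ≈ 0.6357
After '1': P(biased) = 0.9·0.6357 / (0.9·0.6357 + 0.5·0.3643) ≈ 0.7585

0.758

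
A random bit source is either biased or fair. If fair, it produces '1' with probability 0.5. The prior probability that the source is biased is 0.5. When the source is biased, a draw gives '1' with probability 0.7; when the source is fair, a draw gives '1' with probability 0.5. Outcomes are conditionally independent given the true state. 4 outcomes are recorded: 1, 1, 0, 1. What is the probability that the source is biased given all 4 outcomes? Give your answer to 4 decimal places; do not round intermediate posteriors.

After '1': P(biased) = 0.7·0.5000 / (0.7·0.5000 + 0.5·0.5000) ≈ 0.5833
After '1': P(biased) = 0.7·0.5833 / (0.7·0.5833 + 0.5·0.4167) ≈ 0.6622
After '0': P(biased) = 0.3·0.6622 / (0.3·0.6622 + 0.5·0.3378) ≈ 0.5404
After '1': P(biased) = 0.7·0.5404 / (0.7·0.5404 + 0.5·0.4596) ≈ 0.6221

0.6221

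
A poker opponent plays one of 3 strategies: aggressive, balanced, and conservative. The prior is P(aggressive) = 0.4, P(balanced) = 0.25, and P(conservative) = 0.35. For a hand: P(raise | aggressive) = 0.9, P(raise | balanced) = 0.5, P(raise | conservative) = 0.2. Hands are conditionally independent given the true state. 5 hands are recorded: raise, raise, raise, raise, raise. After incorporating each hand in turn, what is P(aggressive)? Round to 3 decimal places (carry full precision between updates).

After 'raise': normaliser = 0.9·0.4000 + 0.5·0.2500 + 0.2·0.3500; P(aggressive) ≈ 0.6486, P(balanced) ≈ 0.2252, P(conservative) ≈ 0.1261
After 'raise': normaliser = 0.9·0.6486 + 0.5·0.2252 + 0.2·0.1261; P(aggressive) ≈ 0.8090, P(balanced) ≈ 0.1561, P(conservative) ≈ 0.0350
After 'raise': normaliser = 0.9·0.8090 + 0.5·0.1561 + 0.2·0.0350; P(aggressive) ≈ 0.8954, P(balanced) ≈ 0.0960, P(conservative) ≈ 0.0086
After 'raise': normaliser = 0.9·0.8954 + 0.5·0.0960 + 0.2·0.0086; P(aggressive) ≈ 0.9419, P(balanced) ≈ 0.0561, P(conservative) ≈ 0.0020
After 'raise': normaliser = 0.9·0.9419 + 0.5·0.0561 + 0.2·0.0020; P(aggressive) ≈ 0.9675, P(balanced) ≈ 0.0320, P(conservative) ≈ 0.0005

0.968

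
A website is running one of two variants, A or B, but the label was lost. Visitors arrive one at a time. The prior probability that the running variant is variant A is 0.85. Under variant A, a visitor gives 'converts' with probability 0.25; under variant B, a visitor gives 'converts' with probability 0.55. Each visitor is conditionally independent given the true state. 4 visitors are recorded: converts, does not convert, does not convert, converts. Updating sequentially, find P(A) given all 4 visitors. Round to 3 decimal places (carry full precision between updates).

0.765

After 'converts': P(A) = 0.25·0.8500 / (0.25·0.8500 + 0.55·0.1500) ≈ 0.7203
After 'does not convert': P(A) = 0.75·0.7203 / (0.75·0.7203 + 0.45·0.2797) ≈ 0.8111
After 'does not convert': P(A) = 0.75·0.8111 / (0.75·0.8111 + 0.45·0.1889) ≈ 0.8774
After 'converts': P(A) = 0.25·0.8774 / (0.25·0.8774 + 0.55·0.1226) ≈ 0.7648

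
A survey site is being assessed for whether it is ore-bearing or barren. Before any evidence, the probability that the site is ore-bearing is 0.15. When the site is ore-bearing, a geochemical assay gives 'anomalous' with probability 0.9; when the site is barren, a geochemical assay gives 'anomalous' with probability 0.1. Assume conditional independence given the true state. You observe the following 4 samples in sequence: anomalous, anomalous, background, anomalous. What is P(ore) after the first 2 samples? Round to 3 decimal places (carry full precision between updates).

After 'anomalous': P(ore) = 0.9·0.1500 / (0.9·0.1500 + 0.1·0.8500) ≈ 0.6136
After 'anomalous': P(ore) = 0.9·0.6136 / (0.9·0.6136 + 0.1·0.3864) ≈ 0.9346

0.935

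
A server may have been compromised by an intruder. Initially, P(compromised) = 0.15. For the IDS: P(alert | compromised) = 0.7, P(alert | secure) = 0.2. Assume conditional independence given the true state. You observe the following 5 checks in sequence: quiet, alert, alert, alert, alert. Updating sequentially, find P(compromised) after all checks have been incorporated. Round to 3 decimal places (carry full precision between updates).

0.909

After 'quiet': P(compromised) = 0.3·0.1500 / (0.3·0.1500 + 0.8·0.8500) ≈ 0.0621
After 'alert': P(compromised) = 0.7·0.0621 / (0.7·0.0621 + 0.2·0.9379) ≈ 0.1881
After 'alert': P(compromised) = 0.7·0.1881 / (0.7·0.1881 + 0.2·0.8119) ≈ 0.4477
After 'alert': P(compromised) = 0.7·0.4477 / (0.7·0.4477 + 0.2·0.5523) ≈ 0.7394
After 'alert': P(compromised) = 0.7·0.7394 / (0.7·0.7394 + 0.2·0.2606) ≈ 0.9085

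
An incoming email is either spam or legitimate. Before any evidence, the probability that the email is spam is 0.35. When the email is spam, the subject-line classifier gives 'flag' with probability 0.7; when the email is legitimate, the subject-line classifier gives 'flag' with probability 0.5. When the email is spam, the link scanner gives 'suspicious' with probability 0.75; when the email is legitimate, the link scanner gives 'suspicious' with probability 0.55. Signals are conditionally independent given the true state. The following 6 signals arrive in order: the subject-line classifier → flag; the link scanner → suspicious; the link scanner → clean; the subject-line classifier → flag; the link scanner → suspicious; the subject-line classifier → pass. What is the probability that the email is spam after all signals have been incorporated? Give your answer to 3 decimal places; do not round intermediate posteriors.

0.395

After the subject-line classifier='flag': P(spam) = 0.7·0.3500 / (0.7·0.3500 + 0.5·0.6500) ≈ 0.4298
After the link scanner='suspicious': P(spam) = 0.75·0.4298 / (0.75·0.4298 + 0.55·0.5702) ≈ 0.5069
After the link scanner='clean': P(spam) = 0.25·0.5069 / (0.25·0.5069 + 0.45·0.4931) ≈ 0.3635
After the subject-line classifier='flag': P(spam) = 0.7·0.3635 / (0.7·0.3635 + 0.5·0.6365) ≈ 0.4443
After the link scanner='suspicious': P(spam) = 0.75·0.4443 / (0.75·0.4443 + 0.55·0.5557) ≈ 0.5216
After the subject-line classifier='pass': P(spam) = 0.3·0.5216 / (0.3·0.5216 + 0.5·0.4784) ≈ 0.3955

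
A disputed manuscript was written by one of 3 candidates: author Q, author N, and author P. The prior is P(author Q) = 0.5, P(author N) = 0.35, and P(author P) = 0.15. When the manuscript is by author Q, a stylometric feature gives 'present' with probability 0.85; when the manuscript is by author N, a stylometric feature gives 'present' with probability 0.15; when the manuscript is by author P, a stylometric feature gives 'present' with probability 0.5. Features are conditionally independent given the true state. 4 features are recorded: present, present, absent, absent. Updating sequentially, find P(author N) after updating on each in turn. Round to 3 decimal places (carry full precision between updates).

After 'present': normaliser = 0.85·0.5000 + 0.15·0.3500 + 0.5·0.1500; P(author Q) ≈ 0.7692, P(author N) ≈ 0.0950, P(author P) ≈ 0.1357
After 'present': normaliser = 0.85·0.7692 + 0.15·0.0950 + 0.5·0.1357; P(author Q) ≈ 0.8884, P(author N) ≈ 0.0194, P(author P) ≈ 0.0922
After 'absent': normaliser = 0.15·0.8884 + 0.85·0.0194 + 0.5·0.0922; P(author Q) ≈ 0.6805, P(author N) ≈ 0.0841, P(author P) ≈ 0.2355
After 'absent': normaliser = 0.15·0.6805 + 0.85·0.0841 + 0.5·0.2355; P(author Q) ≈ 0.3505, P(author N) ≈ 0.2453, P(author P) ≈ 0.4042

0.245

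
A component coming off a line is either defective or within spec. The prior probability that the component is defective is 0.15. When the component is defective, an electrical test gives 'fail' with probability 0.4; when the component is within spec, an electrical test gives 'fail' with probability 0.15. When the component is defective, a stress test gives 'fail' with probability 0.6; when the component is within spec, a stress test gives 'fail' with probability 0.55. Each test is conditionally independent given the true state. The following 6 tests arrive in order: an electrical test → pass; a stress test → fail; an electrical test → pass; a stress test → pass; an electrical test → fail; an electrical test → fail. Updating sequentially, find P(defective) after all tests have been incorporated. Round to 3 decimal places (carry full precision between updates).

After an electrical test='pass': P(defective) = 0.6·0.1500 / (0.6·0.1500 + 0.85·0.8500) ≈ 0.1108
After a stress test='fail': P(defective) = 0.6·0.1108 / (0.6·0.1108 + 0.55·0.8892) ≈ 0.1196
After an electrical test='pass': P(defective) = 0.6·0.1196 / (0.6·0.1196 + 0.85·0.8804) ≈ 0.0875
After a stress test='pass': P(defective) = 0.4·0.0875 / (0.4·0.0875 + 0.45·0.9125) ≈ 0.0786
After an electrical test='fail': P(defective) = 0.4·0.0786 / (0.4·0.0786 + 0.15·0.9214) ≈ 0.1853
After an electrical test='fail': P(defective) = 0.4·0.1853 / (0.4·0.1853 + 0.15·0.8147) ≈ 0.3775

0.377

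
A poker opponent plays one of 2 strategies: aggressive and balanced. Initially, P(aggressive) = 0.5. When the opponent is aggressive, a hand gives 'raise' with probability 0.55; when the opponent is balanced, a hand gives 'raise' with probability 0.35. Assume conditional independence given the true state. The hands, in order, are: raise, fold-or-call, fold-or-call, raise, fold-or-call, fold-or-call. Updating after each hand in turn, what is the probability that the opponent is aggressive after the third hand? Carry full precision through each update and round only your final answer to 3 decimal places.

0.430

After 'raise': P(aggressive) = 0.55·0.5000 / (0.55·0.5000 + 0.35·0.5000) ≈ 0.6111
After 'fold-or-call': P(aggressive) = 0.45·0.6111 / (0.45·0.6111 + 0.65·0.3889) ≈ 0.5211
After 'fold-or-call': P(aggressive) = 0.45·0.5211 / (0.45·0.5211 + 0.65·0.4789) ≈ 0.4296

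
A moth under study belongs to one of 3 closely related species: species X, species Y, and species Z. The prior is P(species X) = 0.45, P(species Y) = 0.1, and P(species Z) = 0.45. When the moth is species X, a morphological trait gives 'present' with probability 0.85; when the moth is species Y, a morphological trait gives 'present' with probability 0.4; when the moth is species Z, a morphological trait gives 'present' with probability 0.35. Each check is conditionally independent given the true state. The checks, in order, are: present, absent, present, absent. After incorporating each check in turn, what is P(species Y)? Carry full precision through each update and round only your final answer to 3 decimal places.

0.158

After 'present': normaliser = 0.85·0.4500 + 0.4·0.1000 + 0.35·0.4500; P(species X) ≈ 0.6595, P(species Y) ≈ 0.0690, P(species Z) ≈ 0.2716
After 'absent': normaliser = 0.15·0.6595 + 0.6·0.0690 + 0.65·0.2716; P(species X) ≈ 0.3122, P(species Y) ≈ 0.1306, P(species Z) ≈ 0.5571
After 'present': normaliser = 0.85·0.3122 + 0.4·0.1306 + 0.35·0.5571; P(species X) ≈ 0.5177, P(species Y) ≈ 0.1019, P(species Z) ≈ 0.3804
After 'absent': normaliser = 0.15·0.5177 + 0.6·0.1019 + 0.65·0.3804; P(species X) ≈ 0.2012, P(species Y) ≈ 0.1584, P(species Z) ≈ 0.6404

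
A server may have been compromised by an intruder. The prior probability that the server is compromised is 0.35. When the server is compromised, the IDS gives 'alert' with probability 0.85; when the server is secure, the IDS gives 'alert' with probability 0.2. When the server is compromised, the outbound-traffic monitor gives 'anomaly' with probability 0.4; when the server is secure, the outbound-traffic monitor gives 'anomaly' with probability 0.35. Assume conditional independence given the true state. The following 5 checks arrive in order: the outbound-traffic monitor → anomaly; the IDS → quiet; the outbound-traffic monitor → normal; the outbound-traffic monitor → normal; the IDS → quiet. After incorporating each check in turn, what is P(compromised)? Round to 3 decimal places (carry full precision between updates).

Each posterior becomes the prior for the next update.
After the outbound-traffic monitor='anomaly': P(compromised) = 0.4·0.3500 / (0.4·0.3500 + 0.35·0.6500) ≈ 0.3810
After the IDS='quiet': P(compromised) = 0.15·0.3810 / (0.15·0.3810 + 0.8·0.6190) ≈ 0.1034
After the outbound-traffic monitor='normal': P(compromised) = 0.6·0.1034 / (0.6·0.1034 + 0.65·0.8966) ≈ 0.0963
After the outbound-traffic monitor='normal': P(compromised) = 0.6·0.0963 / (0.6·0.0963 + 0.65·0.9037) ≈ 0.0895
After the IDS='quiet': P(compromised) = 0.15·0.0895 / (0.15·0.0895 + 0.8·0.9105) ≈ 0.0181

0.018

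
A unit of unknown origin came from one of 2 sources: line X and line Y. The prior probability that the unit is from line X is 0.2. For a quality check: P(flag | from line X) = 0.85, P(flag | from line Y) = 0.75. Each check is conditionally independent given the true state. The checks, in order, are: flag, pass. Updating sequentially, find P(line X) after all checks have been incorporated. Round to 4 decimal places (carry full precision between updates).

After 'flag': P(line X) = 0.85·0.2000 / (0.85·0.2000 + 0.75·0.8000) ≈ 0.2208
After 'pass': P(line X) = 0.15·0.2208 / (0.15·0.2208 + 0.25·0.7792) ≈ 0.1453

0.1453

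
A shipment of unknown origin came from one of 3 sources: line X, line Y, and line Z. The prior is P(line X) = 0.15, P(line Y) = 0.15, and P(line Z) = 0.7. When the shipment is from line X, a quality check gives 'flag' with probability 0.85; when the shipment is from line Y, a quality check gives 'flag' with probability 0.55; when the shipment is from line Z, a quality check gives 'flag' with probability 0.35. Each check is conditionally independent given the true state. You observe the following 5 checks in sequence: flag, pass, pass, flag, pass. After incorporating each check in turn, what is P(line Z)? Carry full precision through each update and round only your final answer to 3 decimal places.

0.840

Each posterior becomes the prior for the next update.
After 'flag': normaliser = 0.85·0.1500 + 0.55·0.1500 + 0.35·0.7000; P(line X) ≈ 0.2802, P(line Y) ≈ 0.1813, P(line Z) ≈ 0.5385
After 'pass': normaliser = 0.15·0.2802 + 0.45·0.1813 + 0.65·0.5385; P(line X) ≈ 0.0887, P(line Y) ≈ 0.1723, P(line Z) ≈ 0.7390
After 'pass': normaliser = 0.15·0.0887 + 0.45·0.1723 + 0.65·0.7390; P(line X) ≈ 0.0233, P(line Y) ≈ 0.1357, P(line Z) ≈ 0.8410
After 'flag': normaliser = 0.85·0.0233 + 0.55·0.1357 + 0.35·0.8410; P(line X) ≈ 0.0510, P(line Y) ≈ 0.1920, P(line Z) ≈ 0.7570
After 'pass': normaliser = 0.15·0.0510 + 0.45·0.1920 + 0.65·0.7570; P(line X) ≈ 0.0130, P(line Y) ≈ 0.1474, P(line Z) ≈ 0.8396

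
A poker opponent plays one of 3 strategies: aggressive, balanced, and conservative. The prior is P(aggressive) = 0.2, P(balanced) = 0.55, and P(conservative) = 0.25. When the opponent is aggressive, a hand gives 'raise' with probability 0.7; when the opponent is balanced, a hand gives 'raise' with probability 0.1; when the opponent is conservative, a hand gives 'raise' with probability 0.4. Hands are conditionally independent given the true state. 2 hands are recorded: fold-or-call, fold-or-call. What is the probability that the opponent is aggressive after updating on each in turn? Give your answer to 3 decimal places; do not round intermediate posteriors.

0.033

After 'fold-or-call': normaliser = 0.3·0.2000 + 0.9·0.5500 + 0.6·0.2500; P(aggressive) ≈ 0.0851, P(balanced) ≈ 0.7021, P(conservative) ≈ 0.2128
After 'fold-or-call': normaliser = 0.3·0.0851 + 0.9·0.7021 + 0.6·0.2128; P(aggressive) ≈ 0.0325, P(balanced) ≈ 0.8049, P(conservative) ≈ 0.1626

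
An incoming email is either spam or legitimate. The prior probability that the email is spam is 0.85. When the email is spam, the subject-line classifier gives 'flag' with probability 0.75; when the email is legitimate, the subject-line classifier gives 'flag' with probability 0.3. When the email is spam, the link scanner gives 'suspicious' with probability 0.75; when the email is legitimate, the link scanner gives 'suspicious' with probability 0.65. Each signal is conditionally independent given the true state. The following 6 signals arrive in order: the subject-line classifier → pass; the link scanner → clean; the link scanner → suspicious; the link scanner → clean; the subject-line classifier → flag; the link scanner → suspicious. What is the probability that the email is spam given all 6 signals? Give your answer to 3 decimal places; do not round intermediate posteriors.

0.775

After the subject-line classifier='pass': P(spam) = 0.25·0.8500 / (0.25·0.8500 + 0.7·0.1500) ≈ 0.6693
After the link scanner='clean': P(spam) = 0.25·0.6693 / (0.25·0.6693 + 0.35·0.3307) ≈ 0.5911
After the link scanner='suspicious': P(spam) = 0.75·0.5911 / (0.75·0.5911 + 0.65·0.4089) ≈ 0.6252
After the link scanner='clean': P(spam) = 0.25·0.6252 / (0.25·0.6252 + 0.35·0.3748) ≈ 0.5437
After the subject-line classifier='flag': P(spam) = 0.75·0.5437 / (0.75·0.5437 + 0.3·0.4563) ≈ 0.7487
After the link scanner='suspicious': P(spam) = 0.75·0.7487 / (0.75·0.7487 + 0.65·0.2513) ≈ 0.7746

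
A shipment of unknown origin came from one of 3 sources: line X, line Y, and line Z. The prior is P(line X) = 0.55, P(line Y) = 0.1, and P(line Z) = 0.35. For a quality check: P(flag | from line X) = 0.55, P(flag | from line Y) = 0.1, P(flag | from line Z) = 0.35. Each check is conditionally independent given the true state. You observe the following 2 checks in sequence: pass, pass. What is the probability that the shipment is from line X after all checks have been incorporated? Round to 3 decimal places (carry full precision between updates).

Apply Bayes' rule sequentially, carrying P(line X) forward.
After 'pass': normaliser = 0.45·0.5500 + 0.9·0.1000 + 0.65·0.3500; P(line X) ≈ 0.4381, P(line Y) ≈ 0.1593, P(line Z) ≈ 0.4027
After 'pass': normaliser = 0.45·0.4381 + 0.9·0.1593 + 0.65·0.4027; P(line X) ≈ 0.3273, P(line Y) ≈ 0.2381, P(line Z) ≈ 0.4346

0.327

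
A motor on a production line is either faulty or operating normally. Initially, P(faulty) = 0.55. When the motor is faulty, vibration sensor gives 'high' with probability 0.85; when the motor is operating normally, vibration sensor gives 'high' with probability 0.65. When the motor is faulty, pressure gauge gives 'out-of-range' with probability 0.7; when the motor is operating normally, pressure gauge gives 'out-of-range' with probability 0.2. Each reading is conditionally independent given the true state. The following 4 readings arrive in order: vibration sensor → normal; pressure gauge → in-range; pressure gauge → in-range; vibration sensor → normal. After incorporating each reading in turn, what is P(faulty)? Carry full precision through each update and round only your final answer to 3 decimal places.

Apply Bayes' rule sequentially, carrying P(faulty) forward.
After vibration sensor='normal': P(faulty) = 0.15·0.5500 / (0.15·0.5500 + 0.35·0.4500) ≈ 0.3438
After pressure gauge='in-range': P(faulty) = 0.3·0.3438 / (0.3·0.3438 + 0.8·0.6562) ≈ 0.1642
After pressure gauge='in-range': P(faulty) = 0.3·0.1642 / (0.3·0.1642 + 0.8·0.8358) ≈ 0.0686
After vibration sensor='normal': P(faulty) = 0.15·0.0686 / (0.15·0.0686 + 0.35·0.9314) ≈ 0.0306

0.031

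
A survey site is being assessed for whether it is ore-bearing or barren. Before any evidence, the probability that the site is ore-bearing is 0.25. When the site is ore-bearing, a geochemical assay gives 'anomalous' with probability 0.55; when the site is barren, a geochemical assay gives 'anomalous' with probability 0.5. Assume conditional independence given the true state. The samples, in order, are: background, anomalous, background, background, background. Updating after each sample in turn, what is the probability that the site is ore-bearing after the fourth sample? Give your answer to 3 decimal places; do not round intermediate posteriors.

Each posterior becomes the prior for the next update.
After 'background': P(ore) = 0.45·0.2500 / (0.45·0.2500 + 0.5·0.7500) ≈ 0.2308
After 'anomalous': P(ore) = 0.55·0.2308 / (0.55·0.2308 + 0.5·0.7692) ≈ 0.2481
After 'background': P(ore) = 0.45·0.2481 / (0.45·0.2481 + 0.5·0.7519) ≈ 0.2290
After 'background': P(ore) = 0.45·0.2290 / (0.45·0.2290 + 0.5·0.7710) ≈ 0.2109

0.211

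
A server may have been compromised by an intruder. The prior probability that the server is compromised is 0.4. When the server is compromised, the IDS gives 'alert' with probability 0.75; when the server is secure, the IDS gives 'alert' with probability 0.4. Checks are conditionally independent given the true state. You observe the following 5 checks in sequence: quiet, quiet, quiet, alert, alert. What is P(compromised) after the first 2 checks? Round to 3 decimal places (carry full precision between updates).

0.104

Apply Bayes' rule sequentially, carrying P(compromised) forward.
After 'quiet': P(compromised) = 0.25·0.4000 / (0.25·0.4000 + 0.6·0.6000) ≈ 0.2174
After 'quiet': P(compromised) = 0.25·0.2174 / (0.25·0.2174 + 0.6·0.7826) ≈ 0.1037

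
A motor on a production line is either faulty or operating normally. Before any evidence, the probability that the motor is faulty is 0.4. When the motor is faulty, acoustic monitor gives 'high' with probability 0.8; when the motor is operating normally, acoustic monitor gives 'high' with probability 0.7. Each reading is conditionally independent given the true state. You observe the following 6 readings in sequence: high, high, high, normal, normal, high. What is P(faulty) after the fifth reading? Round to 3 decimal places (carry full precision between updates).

After 'high': P(faulty) = 0.8·0.4000 / (0.8·0.4000 + 0.7·0.6000) ≈ 0.4324
After 'high': P(faulty) = 0.8·0.4324 / (0.8·0.4324 + 0.7·0.5676) ≈ 0.4655
After 'high': P(faulty) = 0.8·0.4655 / (0.8·0.4655 + 0.7·0.5345) ≈ 0.4988
After 'normal': P(faulty) = 0.2·0.4988 / (0.2·0.4988 + 0.3·0.5012) ≈ 0.3988
After 'normal': P(faulty) = 0.2·0.3988 / (0.2·0.3988 + 0.3·0.6012) ≈ 0.3067

0.307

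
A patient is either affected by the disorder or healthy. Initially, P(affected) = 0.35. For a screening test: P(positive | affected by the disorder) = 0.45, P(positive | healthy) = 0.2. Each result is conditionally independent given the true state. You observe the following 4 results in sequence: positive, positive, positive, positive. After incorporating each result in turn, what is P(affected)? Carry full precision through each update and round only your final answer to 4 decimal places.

0.9324

After 'positive': P(affected) = 0.45·0.3500 / (0.45·0.3500 + 0.2·0.6500) ≈ 0.5478
After 'positive': P(affected) = 0.45·0.5478 / (0.45·0.5478 + 0.2·0.4522) ≈ 0.7316
After 'positive': P(affected) = 0.45·0.7316 / (0.45·0.7316 + 0.2·0.2684) ≈ 0.8598
After 'positive': P(affected) = 0.45·0.8598 / (0.45·0.8598 + 0.2·0.1402) ≈ 0.9324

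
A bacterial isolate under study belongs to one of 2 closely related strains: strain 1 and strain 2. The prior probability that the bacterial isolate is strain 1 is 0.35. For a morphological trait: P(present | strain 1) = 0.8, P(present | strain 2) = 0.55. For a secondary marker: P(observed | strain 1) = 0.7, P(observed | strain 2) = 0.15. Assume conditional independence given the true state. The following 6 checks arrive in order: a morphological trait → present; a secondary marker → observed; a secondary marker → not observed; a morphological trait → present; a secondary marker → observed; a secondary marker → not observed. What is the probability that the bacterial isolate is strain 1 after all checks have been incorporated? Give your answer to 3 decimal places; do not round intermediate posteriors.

Apply Bayes' rule sequentially, carrying P(strain 1) forward.
After a morphological trait='present': P(strain 1) = 0.8·0.3500 / (0.8·0.3500 + 0.55·0.6500) ≈ 0.4392
After a secondary marker='observed': P(strain 1) = 0.7·0.4392 / (0.7·0.4392 + 0.15·0.5608) ≈ 0.7852
After a secondary marker='not observed': P(strain 1) = 0.3·0.7852 / (0.3·0.7852 + 0.85·0.2148) ≈ 0.5633
After a morphological trait='present': P(strain 1) = 0.8·0.5633 / (0.8·0.5633 + 0.55·0.4367) ≈ 0.6523
After a secondary marker='observed': P(strain 1) = 0.7·0.6523 / (0.7·0.6523 + 0.15·0.3477) ≈ 0.8975
After a secondary marker='not observed': P(strain 1) = 0.3·0.8975 / (0.3·0.8975 + 0.85·0.1025) ≈ 0.7555

0.756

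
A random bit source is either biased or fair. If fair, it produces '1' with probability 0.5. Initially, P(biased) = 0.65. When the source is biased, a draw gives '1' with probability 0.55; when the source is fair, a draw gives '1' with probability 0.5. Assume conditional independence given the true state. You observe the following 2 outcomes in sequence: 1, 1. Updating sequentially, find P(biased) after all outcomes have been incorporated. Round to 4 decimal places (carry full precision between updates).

Apply Bayes' rule sequentially, carrying P(biased) forward.
After '1': P(biased) = 0.55·0.6500 / (0.55·0.6500 + 0.5·0.3500) ≈ 0.6714
After '1': P(biased) = 0.55·0.6714 / (0.55·0.6714 + 0.5·0.3286) ≈ 0.6920

0.6920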